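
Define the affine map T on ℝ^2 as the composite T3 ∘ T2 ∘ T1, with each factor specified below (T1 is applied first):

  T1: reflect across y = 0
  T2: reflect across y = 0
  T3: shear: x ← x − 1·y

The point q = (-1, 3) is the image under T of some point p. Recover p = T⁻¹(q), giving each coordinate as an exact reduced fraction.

p = (2, 3)

T1 = [1 0 0; 0 -1 0; 0 0 1]
T2·T1 = [1 0 0; 0 1 0; 0 0 1]
T3·…·T1 = [1 -1 0; 0 1 0; 0 0 1]
det M = 1; M⁻¹ = [1 1 0; 0 1 0; 0 0 1]
M⁻¹ · (-1, 3)ᵀ = (2, 3)ᵀ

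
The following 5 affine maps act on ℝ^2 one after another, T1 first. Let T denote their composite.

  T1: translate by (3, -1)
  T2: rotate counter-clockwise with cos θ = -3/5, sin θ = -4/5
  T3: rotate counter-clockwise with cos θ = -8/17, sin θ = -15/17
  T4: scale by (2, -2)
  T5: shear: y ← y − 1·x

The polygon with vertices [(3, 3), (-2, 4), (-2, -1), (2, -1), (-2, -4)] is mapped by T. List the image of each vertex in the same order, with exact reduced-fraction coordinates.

T1 translate by (3, -1): (3, 3) → (6, 2); (-2, 4) → (1, 3); (-2, -1) → (1, -2); (2, -1) → (5, -2); (-2, -4) → (1, -5)
T2 rotate counter-clockwise with cos θ = -3/5, sin θ = -4/5: (6, 2) → (-2, -6); (1, 3) → (9/5, -13/5); (1, -2) → (-11/5, 2/5); (5, -2) → (-23/5, -14/5); (1, -5) → (-23/5, 11/5)
T3 rotate counter-clockwise with cos θ = -8/17, sin θ = -15/17: (-2, -6) → (-74/17, 78/17); (9/5, -13/5) → (-267/85, -31/85); (-11/5, 2/5) → (118/85, 149/85); (-23/5, -14/5) → (-26/85, 457/85); (-23/5, 11/5) → (349/85, 257/85)
T4 scale by (2, -2): (-74/17, 78/17) → (-148/17, -156/17); (-267/85, -31/85) → (-534/85, 62/85); (118/85, 149/85) → (236/85, -298/85); (-26/85, 457/85) → (-52/85, -914/85); (349/85, 257/85) → (698/85, -514/85)
T5 shear: y ← y − 1·x: (-148/17, -156/17) → (-148/17, -8/17); (-534/85, 62/85) → (-534/85, 596/85); (236/85, -298/85) → (236/85, -534/85); (-52/85, -914/85) → (-52/85, -862/85); (698/85, -514/85) → (698/85, -1212/85)

image vertices: (-148/17, -8/17), (-534/85, 596/85), (236/85, -534/85), (-52/85, -862/85), (698/85, -1212/85)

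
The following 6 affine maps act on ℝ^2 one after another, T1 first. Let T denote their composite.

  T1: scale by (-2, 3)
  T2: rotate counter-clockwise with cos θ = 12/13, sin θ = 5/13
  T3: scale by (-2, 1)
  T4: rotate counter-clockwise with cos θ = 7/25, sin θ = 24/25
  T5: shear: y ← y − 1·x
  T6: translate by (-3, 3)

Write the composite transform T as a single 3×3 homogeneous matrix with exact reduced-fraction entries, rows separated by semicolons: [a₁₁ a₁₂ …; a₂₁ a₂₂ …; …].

T = [576/325 -654/325 -3; 506/325 1626/325 3; 0 0 1]

T1 = [-2 0 0; 0 3 0; 0 0 1]
T2·T1 = [-24/13 -15/13 0; -10/13 36/13 0; 0 0 1]
T3·…·T1 = [48/13 30/13 0; -10/13 36/13 0; 0 0 1]
T4·…·T1 = [576/325 -654/325 0; 1082/325 972/325 0; 0 0 1]
T5·…·T1 = [576/325 -654/325 0; 506/325 1626/325 0; 0 0 1]
T6·…·T1 = [576/325 -654/325 -3; 506/325 1626/325 3; 0 0 1]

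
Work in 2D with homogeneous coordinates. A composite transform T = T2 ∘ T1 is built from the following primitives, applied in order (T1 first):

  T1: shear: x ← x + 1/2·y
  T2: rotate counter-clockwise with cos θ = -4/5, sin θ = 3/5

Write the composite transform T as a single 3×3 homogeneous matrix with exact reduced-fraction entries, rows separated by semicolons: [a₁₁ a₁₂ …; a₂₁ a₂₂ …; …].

T = [-4/5 -1 0; 3/5 -1/2 0; 0 0 1]

T1 = [1 1/2 0; 0 1 0; 0 0 1]
T2·T1 = [-4/5 -1 0; 3/5 -1/2 0; 0 0 1]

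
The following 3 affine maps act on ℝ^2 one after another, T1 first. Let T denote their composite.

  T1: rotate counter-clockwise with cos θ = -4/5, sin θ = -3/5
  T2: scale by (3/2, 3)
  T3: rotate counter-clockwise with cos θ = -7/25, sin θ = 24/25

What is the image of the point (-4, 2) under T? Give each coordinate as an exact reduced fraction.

T(p) = (-519/125, 708/125)

T1 rotate counter-clockwise with cos θ = -4/5, sin θ = -3/5: (-4, 2) → (22/5, 4/5)
T2 scale by (3/2, 3): (22/5, 4/5) → (33/5, 12/5)
T3 rotate counter-clockwise with cos θ = -7/25, sin θ = 24/25: (33/5, 12/5) → (-519/125, 708/125)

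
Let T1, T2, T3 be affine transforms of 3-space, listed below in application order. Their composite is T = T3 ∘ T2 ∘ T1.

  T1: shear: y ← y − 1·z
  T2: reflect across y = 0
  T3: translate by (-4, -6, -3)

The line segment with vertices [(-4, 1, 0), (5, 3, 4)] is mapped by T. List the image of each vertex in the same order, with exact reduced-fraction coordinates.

T1 shear: y ← y − 1·z: (-4, 1, 0) → (-4, 1, 0); (5, 3, 4) → (5, -1, 4)
T2 reflect across y = 0: (-4, 1, 0) → (-4, -1, 0); (5, -1, 4) → (5, 1, 4)
T3 translate by (-4, -6, -3): (-4, -1, 0) → (-8, -7, -3); (5, 1, 4) → (1, -5, 1)

image vertices: (-8, -7, -3), (1, -5, 1)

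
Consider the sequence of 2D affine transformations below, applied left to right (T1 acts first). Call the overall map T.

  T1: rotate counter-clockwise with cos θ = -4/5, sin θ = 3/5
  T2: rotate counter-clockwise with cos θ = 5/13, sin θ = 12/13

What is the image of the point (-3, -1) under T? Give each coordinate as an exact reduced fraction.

T1 rotate counter-clockwise with cos θ = -4/5, sin θ = 3/5: (-3, -1) → (3, -1)
T2 rotate counter-clockwise with cos θ = 5/13, sin θ = 12/13: (3, -1) → (27/13, 31/13)

T(p) = (27/13, 31/13)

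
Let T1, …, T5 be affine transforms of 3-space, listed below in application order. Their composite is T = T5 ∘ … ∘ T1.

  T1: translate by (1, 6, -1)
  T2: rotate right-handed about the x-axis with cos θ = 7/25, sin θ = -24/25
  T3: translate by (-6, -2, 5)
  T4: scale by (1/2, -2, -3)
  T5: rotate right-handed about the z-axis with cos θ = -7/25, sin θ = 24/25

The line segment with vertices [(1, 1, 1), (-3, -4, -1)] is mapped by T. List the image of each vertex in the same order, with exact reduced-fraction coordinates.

image vertices: (302/625, -1214/625, 129/25), (-3332/625, -3576/625, -189/25)

T1 translate by (1, 6, -1): (1, 1, 1) → (2, 7, 0); (-3, -4, -1) → (-2, 2, -2)
T2 rotate right-handed about the x-axis with cos θ = 7/25, sin θ = -24/25: (2, 7, 0) → (2, 49/25, -168/25); (-2, 2, -2) → (-2, -34/25, -62/25)
T3 translate by (-6, -2, 5): (2, 49/25, -168/25) → (-4, -1/25, -43/25); (-2, -34/25, -62/25) → (-8, -84/25, 63/25)
T4 scale by (1/2, -2, -3): (-4, -1/25, -43/25) → (-2, 2/25, 129/25); (-8, -84/25, 63/25) → (-4, 168/25, -189/25)
T5 rotate right-handed about the z-axis with cos θ = -7/25, sin θ = 24/25: (-2, 2/25, 129/25) → (302/625, -1214/625, 129/25); (-4, 168/25, -189/25) → (-3332/625, -3576/625, -189/25)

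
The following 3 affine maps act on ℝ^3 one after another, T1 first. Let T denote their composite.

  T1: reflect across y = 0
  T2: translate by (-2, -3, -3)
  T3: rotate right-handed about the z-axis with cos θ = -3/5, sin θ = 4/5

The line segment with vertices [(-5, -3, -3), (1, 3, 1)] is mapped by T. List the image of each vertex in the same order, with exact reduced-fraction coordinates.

T1 reflect across y = 0: (-5, -3, -3) → (-5, 3, -3); (1, 3, 1) → (1, -3, 1)
T2 translate by (-2, -3, -3): (-5, 3, -3) → (-7, 0, -6); (1, -3, 1) → (-1, -6, -2)
T3 rotate right-handed about the z-axis with cos θ = -3/5, sin θ = 4/5: (-7, 0, -6) → (21/5, -28/5, -6); (-1, -6, -2) → (27/5, 14/5, -2)

image vertices: (21/5, -28/5, -6), (27/5, 14/5, -2)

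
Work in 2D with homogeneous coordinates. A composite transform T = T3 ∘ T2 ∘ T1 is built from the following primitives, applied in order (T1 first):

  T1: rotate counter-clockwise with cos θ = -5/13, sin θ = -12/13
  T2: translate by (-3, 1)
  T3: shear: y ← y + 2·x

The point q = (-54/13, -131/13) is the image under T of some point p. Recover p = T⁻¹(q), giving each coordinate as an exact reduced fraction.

T1 = [-5/13 12/13 0; -12/13 -5/13 0; 0 0 1]
T2·T1 = [-5/13 12/13 -3; -12/13 -5/13 1; 0 0 1]
T3·…·T1 = [-5/13 12/13 -3; -22/13 19/13 -5; 0 0 1]
det M = 1; M⁻¹ = [19/13 -12/13 -3/13; 22/13 -5/13 41/13; 0 0 1]
M⁻¹ · (-54/13, -131/13)ᵀ = (3, 0)ᵀ

p = (3, 0)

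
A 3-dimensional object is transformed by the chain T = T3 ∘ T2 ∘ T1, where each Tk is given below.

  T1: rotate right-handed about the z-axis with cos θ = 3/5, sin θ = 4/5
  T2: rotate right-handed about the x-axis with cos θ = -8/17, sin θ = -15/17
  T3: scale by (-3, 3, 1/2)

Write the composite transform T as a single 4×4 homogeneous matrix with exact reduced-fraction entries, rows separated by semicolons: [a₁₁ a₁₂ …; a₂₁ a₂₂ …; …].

T1 = [3/5 -4/5 0 0; 4/5 3/5 0 0; 0 0 1 0; 0 0 0 1]
T2·T1 = [3/5 -4/5 0 0; -32/85 -24/85 15/17 0; -12/17 -9/17 -8/17 0; 0 0 0 1]
T3·…·T1 = [-9/5 12/5 0 0; -96/85 -72/85 45/17 0; -6/17 -9/34 -4/17 0; 0 0 0 1]

T = [-9/5 12/5 0 0; -96/85 -72/85 45/17 0; -6/17 -9/34 -4/17 0; 0 0 0 1]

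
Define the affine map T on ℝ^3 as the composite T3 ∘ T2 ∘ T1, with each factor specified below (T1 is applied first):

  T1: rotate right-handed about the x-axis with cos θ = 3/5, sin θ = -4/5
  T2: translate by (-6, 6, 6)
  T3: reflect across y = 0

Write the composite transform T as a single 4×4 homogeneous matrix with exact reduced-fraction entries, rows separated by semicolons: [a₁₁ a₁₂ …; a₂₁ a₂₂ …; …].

T1 = [1 0 0 0; 0 3/5 4/5 0; 0 -4/5 3/5 0; 0 0 0 1]
T2·T1 = [1 0 0 -6; 0 3/5 4/5 6; 0 -4/5 3/5 6; 0 0 0 1]
T3·…·T1 = [1 0 0 -6; 0 -3/5 -4/5 -6; 0 -4/5 3/5 6; 0 0 0 1]

T = [1 0 0 -6; 0 -3/5 -4/5 -6; 0 -4/5 3/5 6; 0 0 0 1]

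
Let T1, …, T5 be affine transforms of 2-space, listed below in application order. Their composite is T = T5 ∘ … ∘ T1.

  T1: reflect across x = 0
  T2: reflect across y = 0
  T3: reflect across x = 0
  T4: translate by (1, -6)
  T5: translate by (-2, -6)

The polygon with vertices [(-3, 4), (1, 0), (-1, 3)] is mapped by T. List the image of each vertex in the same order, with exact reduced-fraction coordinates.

T1 reflect across x = 0: (-3, 4) → (3, 4); (1, 0) → (-1, 0); (-1, 3) → (1, 3)
T2 reflect across y = 0: (3, 4) → (3, -4); (-1, 0) → (-1, 0); (1, 3) → (1, -3)
T3 reflect across x = 0: (3, -4) → (-3, -4); (-1, 0) → (1, 0); (1, -3) → (-1, -3)
T4 translate by (1, -6): (-3, -4) → (-2, -10); (1, 0) → (2, -6); (-1, -3) → (0, -9)
T5 translate by (-2, -6): (-2, -10) → (-4, -16); (2, -6) → (0, -12); (0, -9) → (-2, -15)

image vertices: (-4, -16), (0, -12), (-2, -15)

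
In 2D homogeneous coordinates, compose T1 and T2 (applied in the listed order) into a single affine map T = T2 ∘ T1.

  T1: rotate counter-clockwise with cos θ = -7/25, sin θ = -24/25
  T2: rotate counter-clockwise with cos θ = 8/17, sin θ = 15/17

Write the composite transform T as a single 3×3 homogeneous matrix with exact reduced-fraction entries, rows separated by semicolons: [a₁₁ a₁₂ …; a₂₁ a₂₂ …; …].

T = [304/425 297/425 0; -297/425 304/425 0; 0 0 1]

T1 = [-7/25 24/25 0; -24/25 -7/25 0; 0 0 1]
T2·T1 = [304/425 297/425 0; -297/425 304/425 0; 0 0 1]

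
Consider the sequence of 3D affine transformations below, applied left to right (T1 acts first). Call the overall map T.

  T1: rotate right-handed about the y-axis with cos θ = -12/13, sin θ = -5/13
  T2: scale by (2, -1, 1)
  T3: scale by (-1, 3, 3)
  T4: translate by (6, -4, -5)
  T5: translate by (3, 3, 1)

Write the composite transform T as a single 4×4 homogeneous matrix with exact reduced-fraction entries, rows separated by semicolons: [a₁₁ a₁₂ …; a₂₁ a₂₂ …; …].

T1 = [-12/13 0 -5/13 0; 0 1 0 0; 5/13 0 -12/13 0; 0 0 0 1]
T2·T1 = [-24/13 0 -10/13 0; 0 -1 0 0; 5/13 0 -12/13 0; 0 0 0 1]
T3·…·T1 = [24/13 0 10/13 0; 0 -3 0 0; 15/13 0 -36/13 0; 0 0 0 1]
T4·…·T1 = [24/13 0 10/13 6; 0 -3 0 -4; 15/13 0 -36/13 -5; 0 0 0 1]
T5·…·T1 = [24/13 0 10/13 9; 0 -3 0 -1; 15/13 0 -36/13 -4; 0 0 0 1]

T = [24/13 0 10/13 9; 0 -3 0 -1; 15/13 0 -36/13 -4; 0 0 0 1]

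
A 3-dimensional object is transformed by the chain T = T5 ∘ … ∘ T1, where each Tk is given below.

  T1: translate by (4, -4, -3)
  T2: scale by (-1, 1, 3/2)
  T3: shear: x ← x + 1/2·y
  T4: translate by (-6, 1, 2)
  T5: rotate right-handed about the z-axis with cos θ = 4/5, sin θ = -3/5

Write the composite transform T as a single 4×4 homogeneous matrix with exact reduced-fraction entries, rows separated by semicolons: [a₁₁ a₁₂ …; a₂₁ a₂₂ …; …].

T = [-4/5 1 0 -57/5; 3/5 1/2 0 24/5; 0 0 3/2 -5/2; 0 0 0 1]

T1 = [1 0 0 4; 0 1 0 -4; 0 0 1 -3; 0 0 0 1]
T2·T1 = [-1 0 0 -4; 0 1 0 -4; 0 0 3/2 -9/2; 0 0 0 1]
T3·…·T1 = [-1 1/2 0 -6; 0 1 0 -4; 0 0 3/2 -9/2; 0 0 0 1]
T4·…·T1 = [-1 1/2 0 -12; 0 1 0 -3; 0 0 3/2 -5/2; 0 0 0 1]
T5·…·T1 = [-4/5 1 0 -57/5; 3/5 1/2 0 24/5; 0 0 3/2 -5/2; 0 0 0 1]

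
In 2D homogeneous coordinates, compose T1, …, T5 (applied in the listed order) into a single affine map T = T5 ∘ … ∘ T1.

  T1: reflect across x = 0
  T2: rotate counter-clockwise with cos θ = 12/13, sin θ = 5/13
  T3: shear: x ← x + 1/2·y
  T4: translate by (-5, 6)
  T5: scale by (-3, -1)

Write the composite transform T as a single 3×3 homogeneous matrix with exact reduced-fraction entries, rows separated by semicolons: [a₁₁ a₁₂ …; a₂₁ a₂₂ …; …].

T1 = [-1 0 0; 0 1 0; 0 0 1]
T2·T1 = [-12/13 -5/13 0; -5/13 12/13 0; 0 0 1]
T3·…·T1 = [-29/26 1/13 0; -5/13 12/13 0; 0 0 1]
T4·…·T1 = [-29/26 1/13 -5; -5/13 12/13 6; 0 0 1]
T5·…·T1 = [87/26 -3/13 15; 5/13 -12/13 -6; 0 0 1]

T = [87/26 -3/13 15; 5/13 -12/13 -6; 0 0 1]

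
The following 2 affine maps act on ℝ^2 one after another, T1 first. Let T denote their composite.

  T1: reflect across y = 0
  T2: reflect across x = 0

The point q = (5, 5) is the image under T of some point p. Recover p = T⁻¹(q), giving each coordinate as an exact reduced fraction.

p = (-5, -5)

T1 = [1 0 0; 0 -1 0; 0 0 1]
T2·T1 = [-1 0 0; 0 -1 0; 0 0 1]
det M = 1; M⁻¹ = [-1 0 0; 0 -1 0; 0 0 1]
M⁻¹ · (5, 5)ᵀ = (-5, -5)ᵀ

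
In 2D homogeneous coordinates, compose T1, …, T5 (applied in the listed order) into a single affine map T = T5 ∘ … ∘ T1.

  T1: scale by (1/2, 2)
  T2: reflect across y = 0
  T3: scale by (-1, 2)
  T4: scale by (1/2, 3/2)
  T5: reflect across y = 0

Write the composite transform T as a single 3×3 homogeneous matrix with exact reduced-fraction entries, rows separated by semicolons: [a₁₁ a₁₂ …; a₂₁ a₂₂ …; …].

T = [-1/4 0 0; 0 6 0; 0 0 1]

T1 = [1/2 0 0; 0 2 0; 0 0 1]
T2·T1 = [1/2 0 0; 0 -2 0; 0 0 1]
T3·…·T1 = [-1/2 0 0; 0 -4 0; 0 0 1]
T4·…·T1 = [-1/4 0 0; 0 -6 0; 0 0 1]
T5·…·T1 = [-1/4 0 0; 0 6 0; 0 0 1]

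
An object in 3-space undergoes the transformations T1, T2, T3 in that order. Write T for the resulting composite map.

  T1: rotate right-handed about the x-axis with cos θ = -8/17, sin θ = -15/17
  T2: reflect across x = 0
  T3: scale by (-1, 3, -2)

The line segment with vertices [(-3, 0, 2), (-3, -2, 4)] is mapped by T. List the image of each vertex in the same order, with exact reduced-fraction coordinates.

image vertices: (-3, 90/17, 32/17), (-3, 228/17, 4/17)

T1 rotate right-handed about the x-axis with cos θ = -8/17, sin θ = -15/17: (-3, 0, 2) → (-3, 30/17, -16/17); (-3, -2, 4) → (-3, 76/17, -2/17)
T2 reflect across x = 0: (-3, 30/17, -16/17) → (3, 30/17, -16/17); (-3, 76/17, -2/17) → (3, 76/17, -2/17)
T3 scale by (-1, 3, -2): (3, 30/17, -16/17) → (-3, 90/17, 32/17); (3, 76/17, -2/17) → (-3, 228/17, 4/17)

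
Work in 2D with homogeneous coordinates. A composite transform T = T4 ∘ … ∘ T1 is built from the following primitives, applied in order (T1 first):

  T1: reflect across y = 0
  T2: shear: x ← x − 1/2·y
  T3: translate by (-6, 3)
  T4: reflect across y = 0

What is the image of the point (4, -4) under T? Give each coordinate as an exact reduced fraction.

T1 reflect across y = 0: (4, -4) → (4, 4)
T2 shear: x ← x − 1/2·y: (4, 4) → (2, 4)
T3 translate by (-6, 3): (2, 4) → (-4, 7)
T4 reflect across y = 0: (-4, 7) → (-4, -7)

T(p) = (-4, -7)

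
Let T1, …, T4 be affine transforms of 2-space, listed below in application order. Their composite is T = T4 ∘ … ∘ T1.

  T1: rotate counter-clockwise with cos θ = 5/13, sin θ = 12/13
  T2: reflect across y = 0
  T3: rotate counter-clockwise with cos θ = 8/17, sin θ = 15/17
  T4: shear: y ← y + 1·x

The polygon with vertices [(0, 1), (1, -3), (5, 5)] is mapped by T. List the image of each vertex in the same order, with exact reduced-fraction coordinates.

image vertices: (-21/221, -241/221), (283/221, 922/221), (995/221, -210/221)

T1 rotate counter-clockwise with cos θ = 5/13, sin θ = 12/13: (0, 1) → (-12/13, 5/13); (1, -3) → (41/13, -3/13); (5, 5) → (-35/13, 85/13)
T2 reflect across y = 0: (-12/13, 5/13) → (-12/13, -5/13); (41/13, -3/13) → (41/13, 3/13); (-35/13, 85/13) → (-35/13, -85/13)
T3 rotate counter-clockwise with cos θ = 8/17, sin θ = 15/17: (-12/13, -5/13) → (-21/221, -220/221); (41/13, 3/13) → (283/221, 639/221); (-35/13, -85/13) → (995/221, -1205/221)
T4 shear: y ← y + 1·x: (-21/221, -220/221) → (-21/221, -241/221); (283/221, 639/221) → (283/221, 922/221); (995/221, -1205/221) → (995/221, -210/221)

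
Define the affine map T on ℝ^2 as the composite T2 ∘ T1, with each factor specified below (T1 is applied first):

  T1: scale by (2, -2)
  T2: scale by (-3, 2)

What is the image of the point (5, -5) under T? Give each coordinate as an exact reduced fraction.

T1 scale by (2, -2): (5, -5) → (10, 10)
T2 scale by (-3, 2): (10, 10) → (-30, 20)

T(p) = (-30, 20)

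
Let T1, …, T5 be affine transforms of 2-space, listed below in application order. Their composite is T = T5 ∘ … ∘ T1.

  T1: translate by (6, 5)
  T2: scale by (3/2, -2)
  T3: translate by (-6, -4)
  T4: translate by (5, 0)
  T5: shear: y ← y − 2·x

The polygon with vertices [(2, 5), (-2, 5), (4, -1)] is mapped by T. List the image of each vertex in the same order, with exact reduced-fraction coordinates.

image vertices: (11, -46), (5, -34), (14, -40)

T1 translate by (6, 5): (2, 5) → (8, 10); (-2, 5) → (4, 10); (4, -1) → (10, 4)
T2 scale by (3/2, -2): (8, 10) → (12, -20); (4, 10) → (6, -20); (10, 4) → (15, -8)
T3 translate by (-6, -4): (12, -20) → (6, -24); (6, -20) → (0, -24); (15, -8) → (9, -12)
T4 translate by (5, 0): (6, -24) → (11, -24); (0, -24) → (5, -24); (9, -12) → (14, -12)
T5 shear: y ← y − 2·x: (11, -24) → (11, -46); (5, -24) → (5, -34); (14, -12) → (14, -40)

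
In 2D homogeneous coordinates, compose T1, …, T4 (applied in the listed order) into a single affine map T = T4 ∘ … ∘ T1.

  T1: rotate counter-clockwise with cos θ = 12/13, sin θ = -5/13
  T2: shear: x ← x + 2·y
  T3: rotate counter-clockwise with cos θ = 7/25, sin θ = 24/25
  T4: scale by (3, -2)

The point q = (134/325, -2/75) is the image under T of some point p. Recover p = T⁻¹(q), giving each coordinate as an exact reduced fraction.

T1 = [12/13 5/13 0; -5/13 12/13 0; 0 0 1]
T2·T1 = [2/13 29/13 0; -5/13 12/13 0; 0 0 1]
T3·…·T1 = [134/325 -17/65 0; 1/25 12/5 0; 0 0 1]
T4·…·T1 = [402/325 -51/65 0; -2/25 -24/5 0; 0 0 1]
det M = -6; M⁻¹ = [4/5 -17/130 0; -1/75 -67/325 0; 0 0 1]
M⁻¹ · (134/325, -2/75)ᵀ = (1/3, 0)ᵀ

p = (1/3, 0)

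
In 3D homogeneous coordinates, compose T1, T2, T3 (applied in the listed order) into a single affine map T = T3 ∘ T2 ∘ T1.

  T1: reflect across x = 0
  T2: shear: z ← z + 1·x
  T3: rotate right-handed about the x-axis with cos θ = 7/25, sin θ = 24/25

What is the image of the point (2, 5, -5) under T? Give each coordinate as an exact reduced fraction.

T1 reflect across x = 0: (2, 5, -5) → (-2, 5, -5)
T2 shear: z ← z + 1·x: (-2, 5, -5) → (-2, 5, -7)
T3 rotate right-handed about the x-axis with cos θ = 7/25, sin θ = 24/25: (-2, 5, -7) → (-2, 203/25, 71/25)

T(p) = (-2, 203/25, 71/25)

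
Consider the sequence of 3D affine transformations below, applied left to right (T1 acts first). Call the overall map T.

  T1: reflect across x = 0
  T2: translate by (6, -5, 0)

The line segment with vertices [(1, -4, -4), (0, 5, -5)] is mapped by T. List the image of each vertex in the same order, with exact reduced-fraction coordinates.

T1 reflect across x = 0: (1, -4, -4) → (-1, -4, -4); (0, 5, -5) → (0, 5, -5)
T2 translate by (6, -5, 0): (-1, -4, -4) → (5, -9, -4); (0, 5, -5) → (6, 0, -5)

image vertices: (5, -9, -4), (6, 0, -5)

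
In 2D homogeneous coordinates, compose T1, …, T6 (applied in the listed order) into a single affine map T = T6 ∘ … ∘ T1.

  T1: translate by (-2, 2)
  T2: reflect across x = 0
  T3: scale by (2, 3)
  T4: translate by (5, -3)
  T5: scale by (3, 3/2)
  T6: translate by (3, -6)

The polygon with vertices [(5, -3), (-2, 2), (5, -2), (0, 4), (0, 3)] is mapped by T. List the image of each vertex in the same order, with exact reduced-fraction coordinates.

T1 translate by (-2, 2): (5, -3) → (3, -1); (-2, 2) → (-4, 4); (5, -2) → (3, 0); (0, 4) → (-2, 6); (0, 3) → (-2, 5)
T2 reflect across x = 0: (3, -1) → (-3, -1); (-4, 4) → (4, 4); (3, 0) → (-3, 0); (-2, 6) → (2, 6); (-2, 5) → (2, 5)
T3 scale by (2, 3): (-3, -1) → (-6, -3); (4, 4) → (8, 12); (-3, 0) → (-6, 0); (2, 6) → (4, 18); (2, 5) → (4, 15)
T4 translate by (5, -3): (-6, -3) → (-1, -6); (8, 12) → (13, 9); (-6, 0) → (-1, -3); (4, 18) → (9, 15); (4, 15) → (9, 12)
T5 scale by (3, 3/2): (-1, -6) → (-3, -9); (13, 9) → (39, 27/2); (-1, -3) → (-3, -9/2); (9, 15) → (27, 45/2); (9, 12) → (27, 18)
T6 translate by (3, -6): (-3, -9) → (0, -15); (39, 27/2) → (42, 15/2); (-3, -9/2) → (0, -21/2); (27, 45/2) → (30, 33/2); (27, 18) → (30, 12)

image vertices: (0, -15), (42, 15/2), (0, -21/2), (30, 33/2), (30, 12)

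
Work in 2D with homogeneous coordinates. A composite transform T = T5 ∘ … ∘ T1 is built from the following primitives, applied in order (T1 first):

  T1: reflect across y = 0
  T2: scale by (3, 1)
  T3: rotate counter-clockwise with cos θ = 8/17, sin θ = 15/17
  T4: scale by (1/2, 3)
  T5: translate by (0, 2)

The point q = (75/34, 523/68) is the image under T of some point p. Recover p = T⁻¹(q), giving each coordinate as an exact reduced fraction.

T1 = [1 0 0; 0 -1 0; 0 0 1]
T2·T1 = [3 0 0; 0 -1 0; 0 0 1]
T3·…·T1 = [24/17 15/17 0; 45/17 -8/17 0; 0 0 1]
T4·…·T1 = [12/17 15/34 0; 135/17 -24/17 0; 0 0 1]
T5·…·T1 = [12/17 15/34 0; 135/17 -24/17 2; 0 0 1]
det M = -9/2; M⁻¹ = [16/51 5/51 -10/51; 30/17 -8/51 16/51; 0 0 1]
M⁻¹ · (75/34, 523/68)ᵀ = (5/4, 3)ᵀ

p = (5/4, 3)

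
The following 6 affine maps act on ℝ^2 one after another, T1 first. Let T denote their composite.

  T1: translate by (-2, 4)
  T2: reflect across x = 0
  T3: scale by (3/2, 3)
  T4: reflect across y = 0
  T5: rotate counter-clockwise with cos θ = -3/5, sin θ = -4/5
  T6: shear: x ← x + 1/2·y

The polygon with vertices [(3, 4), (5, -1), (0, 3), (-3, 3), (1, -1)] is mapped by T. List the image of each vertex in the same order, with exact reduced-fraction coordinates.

T1 translate by (-2, 4): (3, 4) → (1, 8); (5, -1) → (3, 3); (0, 3) → (-2, 7); (-3, 3) → (-5, 7); (1, -1) → (-1, 3)
T2 reflect across x = 0: (1, 8) → (-1, 8); (3, 3) → (-3, 3); (-2, 7) → (2, 7); (-5, 7) → (5, 7); (-1, 3) → (1, 3)
T3 scale by (3/2, 3): (-1, 8) → (-3/2, 24); (-3, 3) → (-9/2, 9); (2, 7) → (3, 21); (5, 7) → (15/2, 21); (1, 3) → (3/2, 9)
T4 reflect across y = 0: (-3/2, 24) → (-3/2, -24); (-9/2, 9) → (-9/2, -9); (3, 21) → (3, -21); (15/2, 21) → (15/2, -21); (3/2, 9) → (3/2, -9)
T5 rotate counter-clockwise with cos θ = -3/5, sin θ = -4/5: (-3/2, -24) → (-183/10, 78/5); (-9/2, -9) → (-9/2, 9); (3, -21) → (-93/5, 51/5); (15/2, -21) → (-213/10, 33/5); (3/2, -9) → (-81/10, 21/5)
T6 shear: x ← x + 1/2·y: (-183/10, 78/5) → (-21/2, 78/5); (-9/2, 9) → (0, 9); (-93/5, 51/5) → (-27/2, 51/5); (-213/10, 33/5) → (-18, 33/5); (-81/10, 21/5) → (-6, 21/5)

image vertices: (-21/2, 78/5), (0, 9), (-27/2, 51/5), (-18, 33/5), (-6, 21/5)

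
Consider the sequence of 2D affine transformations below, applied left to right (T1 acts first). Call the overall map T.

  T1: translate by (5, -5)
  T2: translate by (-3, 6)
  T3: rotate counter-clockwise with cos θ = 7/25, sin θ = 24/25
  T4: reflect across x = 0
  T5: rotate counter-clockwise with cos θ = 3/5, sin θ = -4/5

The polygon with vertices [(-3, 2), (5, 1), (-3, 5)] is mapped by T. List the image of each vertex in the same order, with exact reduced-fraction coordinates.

T1 translate by (5, -5): (-3, 2) → (2, -3); (5, 1) → (10, -4); (-3, 5) → (2, 0)
T2 translate by (-3, 6): (2, -3) → (-1, 3); (10, -4) → (7, 2); (2, 0) → (-1, 6)
T3 rotate counter-clockwise with cos θ = 7/25, sin θ = 24/25: (-1, 3) → (-79/25, -3/25); (7, 2) → (1/25, 182/25); (-1, 6) → (-151/25, 18/25)
T4 reflect across x = 0: (-79/25, -3/25) → (79/25, -3/25); (1/25, 182/25) → (-1/25, 182/25); (-151/25, 18/25) → (151/25, 18/25)
T5 rotate counter-clockwise with cos θ = 3/5, sin θ = -4/5: (79/25, -3/25) → (9/5, -13/5); (-1/25, 182/25) → (29/5, 22/5); (151/25, 18/25) → (21/5, -22/5)

image vertices: (9/5, -13/5), (29/5, 22/5), (21/5, -22/5)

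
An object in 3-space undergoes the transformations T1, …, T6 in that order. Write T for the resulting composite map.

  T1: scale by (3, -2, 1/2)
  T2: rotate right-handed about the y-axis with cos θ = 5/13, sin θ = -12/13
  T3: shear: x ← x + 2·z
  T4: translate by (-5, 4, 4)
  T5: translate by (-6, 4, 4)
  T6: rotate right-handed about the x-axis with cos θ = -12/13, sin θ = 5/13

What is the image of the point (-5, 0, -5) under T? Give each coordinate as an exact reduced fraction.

T(p) = (-573/13, -1611/338, 1582/169)

T1 scale by (3, -2, 1/2): (-5, 0, -5) → (-15, 0, -5/2)
T2 rotate right-handed about the y-axis with cos θ = 5/13, sin θ = -12/13: (-15, 0, -5/2) → (-45/13, 0, -385/26)
T3 shear: x ← x + 2·z: (-45/13, 0, -385/26) → (-430/13, 0, -385/26)
T4 translate by (-5, 4, 4): (-430/13, 0, -385/26) → (-495/13, 4, -281/26)
T5 translate by (-6, 4, 4): (-495/13, 4, -281/26) → (-573/13, 8, -177/26)
T6 rotate right-handed about the x-axis with cos θ = -12/13, sin θ = 5/13: (-573/13, 8, -177/26) → (-573/13, -1611/338, 1582/169)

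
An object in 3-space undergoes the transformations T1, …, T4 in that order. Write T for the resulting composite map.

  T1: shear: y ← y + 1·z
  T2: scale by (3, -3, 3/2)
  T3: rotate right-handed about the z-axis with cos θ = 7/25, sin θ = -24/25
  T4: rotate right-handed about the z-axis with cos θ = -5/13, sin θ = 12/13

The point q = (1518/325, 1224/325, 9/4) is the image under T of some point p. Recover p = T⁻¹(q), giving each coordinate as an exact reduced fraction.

T1 = [1 0 0 0; 0 1 1 0; 0 0 1 0; 0 0 0 1]
T2·T1 = [3 0 0 0; 0 -3 -3 0; 0 0 3/2 0; 0 0 0 1]
T3·…·T1 = [21/25 -72/25 -72/25 0; -72/25 -21/25 -21/25 0; 0 0 3/2 0; 0 0 0 1]
T4·…·T1 = [759/325 612/325 612/325 0; 612/325 -759/325 -759/325 0; 0 0 3/2 0; 0 0 0 1]
det M = -27/2; M⁻¹ = [253/975 68/325 0 0; 68/325 -253/975 -2/3 0; 0 0 2/3 0; 0 0 0 1]
M⁻¹ · (1518/325, 1224/325, 9/4)ᵀ = (2, -3/2, 3/2)ᵀ

p = (2, -3/2, 3/2)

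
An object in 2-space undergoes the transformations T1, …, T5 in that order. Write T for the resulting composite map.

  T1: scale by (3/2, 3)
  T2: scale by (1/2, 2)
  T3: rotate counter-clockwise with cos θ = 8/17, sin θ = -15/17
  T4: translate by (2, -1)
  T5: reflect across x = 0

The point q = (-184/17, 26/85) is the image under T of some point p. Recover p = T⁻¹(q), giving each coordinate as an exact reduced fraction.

p = (4, 7/5)

T1 = [3/2 0 0; 0 3 0; 0 0 1]
T2·T1 = [3/4 0 0; 0 6 0; 0 0 1]
T3·…·T1 = [6/17 90/17 0; -45/68 48/17 0; 0 0 1]
T4·…·T1 = [6/17 90/17 2; -45/68 48/17 -1; 0 0 1]
T5·…·T1 = [-6/17 -90/17 -2; -45/68 48/17 -1; 0 0 1]
det M = -9/2; M⁻¹ = [-32/51 -20/17 -124/51; -5/34 4/51 -11/51; 0 0 1]
M⁻¹ · (-184/17, 26/85)ᵀ = (4, 7/5)ᵀ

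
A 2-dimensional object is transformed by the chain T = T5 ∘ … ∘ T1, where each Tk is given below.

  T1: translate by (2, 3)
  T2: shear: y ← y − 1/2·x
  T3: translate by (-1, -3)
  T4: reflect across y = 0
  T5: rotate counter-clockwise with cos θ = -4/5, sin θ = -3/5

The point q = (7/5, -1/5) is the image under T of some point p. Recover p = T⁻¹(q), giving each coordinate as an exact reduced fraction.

T1 = [1 0 2; 0 1 3; 0 0 1]
T2·T1 = [1 0 2; -1/2 1 2; 0 0 1]
T3·…·T1 = [1 0 1; -1/2 1 -1; 0 0 1]
T4·…·T1 = [1 0 1; 1/2 -1 1; 0 0 1]
T5·…·T1 = [-1/2 -3/5 -1/5; -1 4/5 -7/5; 0 0 1]
det M = -1; M⁻¹ = [-4/5 -3/5 -1; -1 1/2 1/2; 0 0 1]
M⁻¹ · (7/5, -1/5)ᵀ = (-2, -1)ᵀ

p = (-2, -1)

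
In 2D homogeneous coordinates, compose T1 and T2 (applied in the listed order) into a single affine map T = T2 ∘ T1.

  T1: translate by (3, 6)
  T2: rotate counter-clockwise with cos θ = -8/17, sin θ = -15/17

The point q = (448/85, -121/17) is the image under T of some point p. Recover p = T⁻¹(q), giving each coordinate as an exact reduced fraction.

p = (4/5, 2)

T1 = [1 0 3; 0 1 6; 0 0 1]
T2·T1 = [-8/17 15/17 66/17; -15/17 -8/17 -93/17; 0 0 1]
det M = 1; M⁻¹ = [-8/17 -15/17 -3; 15/17 -8/17 -6; 0 0 1]
M⁻¹ · (448/85, -121/17)ᵀ = (4/5, 2)ᵀ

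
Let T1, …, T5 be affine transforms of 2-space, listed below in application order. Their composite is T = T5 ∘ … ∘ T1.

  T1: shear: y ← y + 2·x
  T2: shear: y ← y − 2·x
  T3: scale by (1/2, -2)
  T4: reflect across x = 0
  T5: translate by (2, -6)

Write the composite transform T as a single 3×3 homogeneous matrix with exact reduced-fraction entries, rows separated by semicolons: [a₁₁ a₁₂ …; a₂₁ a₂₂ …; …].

T1 = [1 0 0; 2 1 0; 0 0 1]
T2·T1 = [1 0 0; 0 1 0; 0 0 1]
T3·…·T1 = [1/2 0 0; 0 -2 0; 0 0 1]
T4·…·T1 = [-1/2 0 0; 0 -2 0; 0 0 1]
T5·…·T1 = [-1/2 0 2; 0 -2 -6; 0 0 1]

T = [-1/2 0 2; 0 -2 -6; 0 0 1]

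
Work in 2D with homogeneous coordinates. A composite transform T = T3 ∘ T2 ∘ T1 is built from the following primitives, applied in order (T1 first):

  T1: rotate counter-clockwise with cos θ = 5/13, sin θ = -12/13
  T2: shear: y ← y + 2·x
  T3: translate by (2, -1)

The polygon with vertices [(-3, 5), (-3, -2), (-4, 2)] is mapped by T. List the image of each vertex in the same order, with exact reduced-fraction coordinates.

T1 rotate counter-clockwise with cos θ = 5/13, sin θ = -12/13: (-3, 5) → (45/13, 61/13); (-3, -2) → (-3, 2); (-4, 2) → (4/13, 58/13)
T2 shear: y ← y + 2·x: (45/13, 61/13) → (45/13, 151/13); (-3, 2) → (-3, -4); (4/13, 58/13) → (4/13, 66/13)
T3 translate by (2, -1): (45/13, 151/13) → (71/13, 138/13); (-3, -4) → (-1, -5); (4/13, 66/13) → (30/13, 53/13)

image vertices: (71/13, 138/13), (-1, -5), (30/13, 53/13)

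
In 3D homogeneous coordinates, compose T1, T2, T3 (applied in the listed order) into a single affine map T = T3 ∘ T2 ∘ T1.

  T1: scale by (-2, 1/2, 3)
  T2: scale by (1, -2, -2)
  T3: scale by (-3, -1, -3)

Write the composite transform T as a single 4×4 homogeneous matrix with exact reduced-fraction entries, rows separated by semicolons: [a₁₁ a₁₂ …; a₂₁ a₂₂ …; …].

T1 = [-2 0 0 0; 0 1/2 0 0; 0 0 3 0; 0 0 0 1]
T2·T1 = [-2 0 0 0; 0 -1 0 0; 0 0 -6 0; 0 0 0 1]
T3·…·T1 = [6 0 0 0; 0 1 0 0; 0 0 18 0; 0 0 0 1]

T = [6 0 0 0; 0 1 0 0; 0 0 18 0; 0 0 0 1]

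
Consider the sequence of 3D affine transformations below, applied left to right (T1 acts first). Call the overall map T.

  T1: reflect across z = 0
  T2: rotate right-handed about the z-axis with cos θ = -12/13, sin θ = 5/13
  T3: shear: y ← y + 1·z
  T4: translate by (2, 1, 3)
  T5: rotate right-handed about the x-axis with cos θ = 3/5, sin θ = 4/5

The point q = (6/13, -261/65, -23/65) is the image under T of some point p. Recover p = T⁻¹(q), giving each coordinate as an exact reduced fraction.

p = (0, 4, 0)

T1 = [1 0 0 0; 0 1 0 0; 0 0 -1 0; 0 0 0 1]
T2·T1 = [-12/13 -5/13 0 0; 5/13 -12/13 0 0; 0 0 -1 0; 0 0 0 1]
T3·…·T1 = [-12/13 -5/13 0 0; 5/13 -12/13 -1 0; 0 0 -1 0; 0 0 0 1]
T4·…·T1 = [-12/13 -5/13 0 2; 5/13 -12/13 -1 1; 0 0 -1 3; 0 0 0 1]
T5·…·T1 = [-12/13 -5/13 0 2; 3/13 -36/65 1/5 -9/5; 4/13 -48/65 -7/5 13/5; 0 0 0 1]
det M = -1; M⁻¹ = [-12/13 7/13 1/13 34/13; -5/13 -84/65 -12/65 -14/13; 0 4/5 -3/5 3; 0 0 0 1]
M⁻¹ · (6/13, -261/65, -23/65)ᵀ = (0, 4, 0)ᵀ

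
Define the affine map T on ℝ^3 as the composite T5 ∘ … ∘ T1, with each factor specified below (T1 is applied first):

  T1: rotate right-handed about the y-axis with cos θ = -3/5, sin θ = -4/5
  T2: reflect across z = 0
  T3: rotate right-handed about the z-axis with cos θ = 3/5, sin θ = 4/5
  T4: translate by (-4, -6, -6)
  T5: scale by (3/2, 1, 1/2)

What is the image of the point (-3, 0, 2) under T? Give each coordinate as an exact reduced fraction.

T1 rotate right-handed about the y-axis with cos θ = -3/5, sin θ = -4/5: (-3, 0, 2) → (1/5, 0, -18/5)
T2 reflect across z = 0: (1/5, 0, -18/5) → (1/5, 0, 18/5)
T3 rotate right-handed about the z-axis with cos θ = 3/5, sin θ = 4/5: (1/5, 0, 18/5) → (3/25, 4/25, 18/5)
T4 translate by (-4, -6, -6): (3/25, 4/25, 18/5) → (-97/25, -146/25, -12/5)
T5 scale by (3/2, 1, 1/2): (-97/25, -146/25, -12/5) → (-291/50, -146/25, -6/5)

T(p) = (-291/50, -146/25, -6/5)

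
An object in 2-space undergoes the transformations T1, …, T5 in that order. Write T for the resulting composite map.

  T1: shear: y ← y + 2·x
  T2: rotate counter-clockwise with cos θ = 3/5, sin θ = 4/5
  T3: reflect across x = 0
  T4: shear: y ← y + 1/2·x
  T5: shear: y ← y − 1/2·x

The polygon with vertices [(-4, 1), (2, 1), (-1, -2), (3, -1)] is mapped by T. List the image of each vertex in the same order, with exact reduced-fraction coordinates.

T1 shear: y ← y + 2·x: (-4, 1) → (-4, -7); (2, 1) → (2, 5); (-1, -2) → (-1, -4); (3, -1) → (3, 5)
T2 rotate counter-clockwise with cos θ = 3/5, sin θ = 4/5: (-4, -7) → (16/5, -37/5); (2, 5) → (-14/5, 23/5); (-1, -4) → (13/5, -16/5); (3, 5) → (-11/5, 27/5)
T3 reflect across x = 0: (16/5, -37/5) → (-16/5, -37/5); (-14/5, 23/5) → (14/5, 23/5); (13/5, -16/5) → (-13/5, -16/5); (-11/5, 27/5) → (11/5, 27/5)
T4 shear: y ← y + 1/2·x: (-16/5, -37/5) → (-16/5, -9); (14/5, 23/5) → (14/5, 6); (-13/5, -16/5) → (-13/5, -9/2); (11/5, 27/5) → (11/5, 13/2)
T5 shear: y ← y − 1/2·x: (-16/5, -9) → (-16/5, -37/5); (14/5, 6) → (14/5, 23/5); (-13/5, -9/2) → (-13/5, -16/5); (11/5, 13/2) → (11/5, 27/5)

image vertices: (-16/5, -37/5), (14/5, 23/5), (-13/5, -16/5), (11/5, 27/5)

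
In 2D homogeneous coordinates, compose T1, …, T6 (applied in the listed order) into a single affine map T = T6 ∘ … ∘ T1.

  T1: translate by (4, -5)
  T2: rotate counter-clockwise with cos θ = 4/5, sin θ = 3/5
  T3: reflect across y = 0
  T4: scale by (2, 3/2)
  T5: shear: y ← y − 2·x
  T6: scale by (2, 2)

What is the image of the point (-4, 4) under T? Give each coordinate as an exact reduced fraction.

T(p) = (12/5, -12/5)

T1 translate by (4, -5): (-4, 4) → (0, -1)
T2 rotate counter-clockwise with cos θ = 4/5, sin θ = 3/5: (0, -1) → (3/5, -4/5)
T3 reflect across y = 0: (3/5, -4/5) → (3/5, 4/5)
T4 scale by (2, 3/2): (3/5, 4/5) → (6/5, 6/5)
T5 shear: y ← y − 2·x: (6/5, 6/5) → (6/5, -6/5)
T6 scale by (2, 2): (6/5, -6/5) → (12/5, -12/5)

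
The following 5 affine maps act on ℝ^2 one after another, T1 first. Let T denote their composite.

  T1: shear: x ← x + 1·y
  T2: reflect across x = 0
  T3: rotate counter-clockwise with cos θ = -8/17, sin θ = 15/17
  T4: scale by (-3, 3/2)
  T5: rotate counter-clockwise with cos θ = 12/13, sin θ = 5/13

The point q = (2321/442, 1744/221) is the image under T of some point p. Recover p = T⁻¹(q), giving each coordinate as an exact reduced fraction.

T1 = [1 1 0; 0 1 0; 0 0 1]
T2·T1 = [-1 -1 0; 0 1 0; 0 0 1]
T3·…·T1 = [8/17 -7/17 0; -15/17 -23/17 0; 0 0 1]
T4·…·T1 = [-24/17 21/17 0; -45/34 -69/34 0; 0 0 1]
T5·…·T1 = [-27/34 849/442 0; -30/17 -309/221 0; 0 0 1]
det M = 9/2; M⁻¹ = [-206/663 -283/663 0; 20/51 -3/17 0; 0 0 1]
M⁻¹ · (2321/442, 1744/221)ᵀ = (-5, 2/3)ᵀ

p = (-5, 2/3)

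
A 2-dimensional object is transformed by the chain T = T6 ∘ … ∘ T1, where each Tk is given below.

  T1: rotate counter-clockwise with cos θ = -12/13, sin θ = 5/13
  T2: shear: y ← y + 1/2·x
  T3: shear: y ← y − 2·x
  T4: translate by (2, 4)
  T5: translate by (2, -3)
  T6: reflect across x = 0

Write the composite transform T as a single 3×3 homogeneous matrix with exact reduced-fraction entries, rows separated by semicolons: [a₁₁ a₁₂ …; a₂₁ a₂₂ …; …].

T1 = [-12/13 -5/13 0; 5/13 -12/13 0; 0 0 1]
T2·T1 = [-12/13 -5/13 0; -1/13 -29/26 0; 0 0 1]
T3·…·T1 = [-12/13 -5/13 0; 23/13 -9/26 0; 0 0 1]
T4·…·T1 = [-12/13 -5/13 2; 23/13 -9/26 4; 0 0 1]
T5·…·T1 = [-12/13 -5/13 4; 23/13 -9/26 1; 0 0 1]
T6·…·T1 = [12/13 5/13 -4; 23/13 -9/26 1; 0 0 1]

T = [12/13 5/13 -4; 23/13 -9/26 1; 0 0 1]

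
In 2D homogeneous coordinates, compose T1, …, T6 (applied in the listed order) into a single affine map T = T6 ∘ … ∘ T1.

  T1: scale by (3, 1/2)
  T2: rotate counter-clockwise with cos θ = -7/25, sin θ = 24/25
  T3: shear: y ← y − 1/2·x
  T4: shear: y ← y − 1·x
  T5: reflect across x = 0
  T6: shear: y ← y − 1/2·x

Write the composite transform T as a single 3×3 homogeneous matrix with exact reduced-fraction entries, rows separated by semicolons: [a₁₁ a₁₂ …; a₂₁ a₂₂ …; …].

T1 = [3 0 0; 0 1/2 0; 0 0 1]
T2·T1 = [-21/25 -12/25 0; 72/25 -7/50 0; 0 0 1]
T3·…·T1 = [-21/25 -12/25 0; 33/10 1/10 0; 0 0 1]
T4·…·T1 = [-21/25 -12/25 0; 207/50 29/50 0; 0 0 1]
T5·…·T1 = [21/25 12/25 0; 207/50 29/50 0; 0 0 1]
T6·…·T1 = [21/25 12/25 0; 93/25 17/50 0; 0 0 1]

T = [21/25 12/25 0; 93/25 17/50 0; 0 0 1]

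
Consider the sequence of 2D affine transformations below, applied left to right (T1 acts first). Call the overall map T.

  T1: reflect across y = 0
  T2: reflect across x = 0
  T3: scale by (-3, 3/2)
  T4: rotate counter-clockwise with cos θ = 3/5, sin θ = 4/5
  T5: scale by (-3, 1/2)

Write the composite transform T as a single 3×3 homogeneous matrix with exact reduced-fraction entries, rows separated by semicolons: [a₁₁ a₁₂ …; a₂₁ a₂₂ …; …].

T1 = [1 0 0; 0 -1 0; 0 0 1]
T2·T1 = [-1 0 0; 0 -1 0; 0 0 1]
T3·…·T1 = [3 0 0; 0 -3/2 0; 0 0 1]
T4·…·T1 = [9/5 6/5 0; 12/5 -9/10 0; 0 0 1]
T5·…·T1 = [-27/5 -18/5 0; 6/5 -9/20 0; 0 0 1]

T = [-27/5 -18/5 0; 6/5 -9/20 0; 0 0 1]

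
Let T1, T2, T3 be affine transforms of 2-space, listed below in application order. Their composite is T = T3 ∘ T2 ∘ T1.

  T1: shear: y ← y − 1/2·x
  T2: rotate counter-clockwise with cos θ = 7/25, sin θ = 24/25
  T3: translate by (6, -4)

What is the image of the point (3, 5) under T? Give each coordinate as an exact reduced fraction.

T1 shear: y ← y − 1/2·x: (3, 5) → (3, 7/2)
T2 rotate counter-clockwise with cos θ = 7/25, sin θ = 24/25: (3, 7/2) → (-63/25, 193/50)
T3 translate by (6, -4): (-63/25, 193/50) → (87/25, -7/50)

T(p) = (87/25, -7/50)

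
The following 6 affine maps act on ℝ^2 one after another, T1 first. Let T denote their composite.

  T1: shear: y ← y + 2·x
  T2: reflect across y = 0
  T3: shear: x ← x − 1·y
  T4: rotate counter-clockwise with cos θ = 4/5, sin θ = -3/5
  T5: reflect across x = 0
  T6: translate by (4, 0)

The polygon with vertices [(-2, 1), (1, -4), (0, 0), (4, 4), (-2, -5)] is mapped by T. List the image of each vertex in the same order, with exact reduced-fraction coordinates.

image vertices: (31/5, 27/5), (18/5, 11/5), (4, 0), (-8/5, -96/5), (37/5, 69/5)

T1 shear: y ← y + 2·x: (-2, 1) → (-2, -3); (1, -4) → (1, -2); (0, 0) → (0, 0); (4, 4) → (4, 12); (-2, -5) → (-2, -9)
T2 reflect across y = 0: (-2, -3) → (-2, 3); (1, -2) → (1, 2); (0, 0) → (0, 0); (4, 12) → (4, -12); (-2, -9) → (-2, 9)
T3 shear: x ← x − 1·y: (-2, 3) → (-5, 3); (1, 2) → (-1, 2); (0, 0) → (0, 0); (4, -12) → (16, -12); (-2, 9) → (-11, 9)
T4 rotate counter-clockwise with cos θ = 4/5, sin θ = -3/5: (-5, 3) → (-11/5, 27/5); (-1, 2) → (2/5, 11/5); (0, 0) → (0, 0); (16, -12) → (28/5, -96/5); (-11, 9) → (-17/5, 69/5)
T5 reflect across x = 0: (-11/5, 27/5) → (11/5, 27/5); (2/5, 11/5) → (-2/5, 11/5); (0, 0) → (0, 0); (28/5, -96/5) → (-28/5, -96/5); (-17/5, 69/5) → (17/5, 69/5)
T6 translate by (4, 0): (11/5, 27/5) → (31/5, 27/5); (-2/5, 11/5) → (18/5, 11/5); (0, 0) → (4, 0); (-28/5, -96/5) → (-8/5, -96/5); (17/5, 69/5) → (37/5, 69/5)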